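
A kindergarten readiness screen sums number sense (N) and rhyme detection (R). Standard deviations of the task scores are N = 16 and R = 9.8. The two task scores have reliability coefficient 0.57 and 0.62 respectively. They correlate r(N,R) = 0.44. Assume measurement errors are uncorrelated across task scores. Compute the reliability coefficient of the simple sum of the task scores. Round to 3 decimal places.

0.701

Var(N+R) = 16² + 9.8² + 2·[16·9.8·0.44] = 352.04 + 137.984 = 490.024.
Under uncorrelated errors the observed covariances equal the true-score covariances, so only the own-variance terms attenuate.
True-score variance = [16²·0.57 + 9.8²·0.62] + 137.984 = 205.465 + 137.984 = 343.449.
Reliability = 343.449 / 490.024 = 0.701.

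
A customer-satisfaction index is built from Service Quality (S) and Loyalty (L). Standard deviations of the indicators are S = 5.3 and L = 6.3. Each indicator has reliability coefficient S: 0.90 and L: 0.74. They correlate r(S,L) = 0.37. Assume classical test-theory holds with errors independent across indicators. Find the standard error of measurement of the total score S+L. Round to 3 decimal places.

3.623

Var(total) = 67.78 + 24.7086 = 92.4886.
True-score variance = 54.6516 + 24.7086 = 79.3602, so reliability = 0.8581.
Error variance = 92.4886 − 79.3602 = 13.1284; SEM = √13.1284 = 3.623.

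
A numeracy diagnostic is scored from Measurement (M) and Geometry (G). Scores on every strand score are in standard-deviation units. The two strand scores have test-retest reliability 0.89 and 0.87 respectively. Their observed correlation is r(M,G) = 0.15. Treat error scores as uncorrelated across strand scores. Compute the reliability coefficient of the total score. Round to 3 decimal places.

Var(M+G) = 2 + 2·[0.15] = 2 + 0.3 = 2.3.
With uncorrelated errors the cross-covariances are all true-score covariance, so they carry over unchanged; only the diagonal terms shrink to ρᵢσᵢ².
True-score variance = [0.89 + 0.87] + 0.3 = 1.76 + 0.3 = 2.06.
Reliability = 2.06 / 2.3 = 0.896.

0.896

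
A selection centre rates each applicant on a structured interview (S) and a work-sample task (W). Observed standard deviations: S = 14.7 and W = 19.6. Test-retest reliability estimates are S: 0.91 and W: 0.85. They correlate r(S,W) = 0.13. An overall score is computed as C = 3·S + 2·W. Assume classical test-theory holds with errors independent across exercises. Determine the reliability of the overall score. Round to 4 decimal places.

0.8968

Var(C) = 3²·14.7² + 2²·19.6² + 2·[6·14.7·19.6·0.13] = 3481.45 + 449.467 = 3930.92.
With uncorrelated errors the cross-covariances are all true-score covariance, so they carry over unchanged; only the diagonal terms shrink to ρᵢσᵢ².
True-score variance = [3²·14.7²·0.91 + 2²·19.6²·0.85] + 449.467 = 3075.92 + 449.467 = 3525.39.
Reliability = 3525.39 / 3930.92 = 0.8968.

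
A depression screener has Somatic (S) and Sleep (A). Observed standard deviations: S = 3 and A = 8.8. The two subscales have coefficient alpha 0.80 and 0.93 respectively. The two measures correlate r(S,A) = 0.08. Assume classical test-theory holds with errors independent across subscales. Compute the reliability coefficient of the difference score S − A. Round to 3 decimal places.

0.912

Var(S−A) = 3² + 8.8² − 2·3·8.8·0.08 = 86.44 − 4.224 = 82.216.
Under uncorrelated errors the observed covariances equal the true-score covariances, so only the own-variance terms attenuate.
True-score variance = [3²·0.80 + 8.8²·0.93] − 4.224 = 79.2192 − 4.224 = 74.9952.
Reliability = 74.9952 / 82.216 = 0.912.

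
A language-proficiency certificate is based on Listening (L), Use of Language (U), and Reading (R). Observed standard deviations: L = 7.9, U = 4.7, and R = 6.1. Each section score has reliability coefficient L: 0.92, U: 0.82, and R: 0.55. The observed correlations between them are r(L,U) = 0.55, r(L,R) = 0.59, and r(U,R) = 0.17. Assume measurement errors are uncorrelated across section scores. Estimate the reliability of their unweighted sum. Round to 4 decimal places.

0.8878

Var(L+U+R) = 7.9² + 4.7² + 6.1² + 2·[7.9·4.7·0.55 + 7.9·6.1·0.59 + 4.7·6.1·0.17] = 121.71 + 107.455 = 229.165.
Because errors are independent across components, Cov(Tᵢ,Tⱼ) = Cov(Xᵢ,Xⱼ); the off-diagonal part of the true-score variance is the same as above.
True-score variance = [7.9²·0.92 + 4.7²·0.82 + 6.1²·0.55] + 107.455 = 95.9965 + 107.455 = 203.452.
Reliability = 203.452 / 229.165 = 0.8878.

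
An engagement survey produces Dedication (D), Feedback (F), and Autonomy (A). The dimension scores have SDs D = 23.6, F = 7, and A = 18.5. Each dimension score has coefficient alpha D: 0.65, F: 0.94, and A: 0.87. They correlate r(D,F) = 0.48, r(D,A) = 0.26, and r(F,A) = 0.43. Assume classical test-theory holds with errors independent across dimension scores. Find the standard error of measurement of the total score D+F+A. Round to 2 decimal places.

Var(total) = 948.21 + 496.994 = 1445.2.
True-score variance = 705.841 + 496.994 = 1202.84, so reliability = 0.8323.
Error variance = 1445.2 − 1202.84 = 242.369; SEM = √242.369 = 15.57.

15.57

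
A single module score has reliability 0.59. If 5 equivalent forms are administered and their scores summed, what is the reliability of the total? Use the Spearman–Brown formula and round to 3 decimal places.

0.878

ρ_k = kρ / (1 + (k−1)ρ) = 5·0.59 / (1 + 4·0.59) = 2.950 / 3.360 = 0.878.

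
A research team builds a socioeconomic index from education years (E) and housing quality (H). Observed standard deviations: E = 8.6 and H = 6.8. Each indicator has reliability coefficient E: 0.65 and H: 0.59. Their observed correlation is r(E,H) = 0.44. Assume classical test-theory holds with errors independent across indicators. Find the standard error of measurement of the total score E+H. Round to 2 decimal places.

6.70

Var(total) = 120.2 + 51.4624 = 171.662.
True-score variance = 75.3556 + 51.4624 = 126.818, so reliability = 0.7388.
Error variance = 171.662 − 126.818 = 44.8444; SEM = √44.8444 = 6.70.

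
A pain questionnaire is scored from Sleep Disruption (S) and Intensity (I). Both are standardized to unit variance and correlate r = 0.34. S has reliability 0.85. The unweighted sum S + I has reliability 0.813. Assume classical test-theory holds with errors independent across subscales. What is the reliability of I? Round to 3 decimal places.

0.649

Var(S+I) = 2 + 2·0.34 = 2.680.
True-score variance = ρ_S + ρ_I + 2·0.34, so 0.813 = (0.85 + ρ_I + 0.68) / 2.680.
ρ_I = 0.813·2.680 − 0.85 − 0.68 = 0.649.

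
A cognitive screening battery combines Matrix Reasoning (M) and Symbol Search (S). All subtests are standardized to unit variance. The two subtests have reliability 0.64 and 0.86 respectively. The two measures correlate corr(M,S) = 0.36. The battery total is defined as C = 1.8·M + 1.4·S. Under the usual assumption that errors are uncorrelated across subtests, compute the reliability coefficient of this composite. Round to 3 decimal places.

0.795

Var(C) = 1.8² + 1.4² + 2·[2.52·0.36] = 5.2 + 1.8144 = 7.0144.
Because errors are independent across components, Cov(Tᵢ,Tⱼ) = Cov(Xᵢ,Xⱼ); the off-diagonal part of the true-score variance is the same as above.
True-score variance = [1.8²·0.64 + 1.4²·0.86] + 1.8144 = 3.7592 + 1.8144 = 5.5736.
Reliability = 5.5736 / 7.0144 = 0.795.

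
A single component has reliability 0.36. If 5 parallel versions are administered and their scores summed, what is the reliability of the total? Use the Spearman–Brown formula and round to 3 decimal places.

0.738

ρ_k = kρ / (1 + (k−1)ρ) = 5·0.36 / (1 + 4·0.36) = 1.800 / 2.440 = 0.738.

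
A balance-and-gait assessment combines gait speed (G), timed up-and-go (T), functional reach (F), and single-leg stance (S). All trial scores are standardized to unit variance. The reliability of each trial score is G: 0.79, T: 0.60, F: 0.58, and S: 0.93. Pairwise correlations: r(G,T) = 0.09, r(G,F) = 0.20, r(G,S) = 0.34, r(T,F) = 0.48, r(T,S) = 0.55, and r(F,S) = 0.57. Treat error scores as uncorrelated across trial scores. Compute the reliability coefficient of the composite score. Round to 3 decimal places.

0.870

Var(G+T+F+S) = 4 + 2·[0.09 + 0.20 + 0.34 + 0.48 + 0.55 + 0.57] = 4 + 4.46 = 8.46.
Because errors are independent across components, Cov(Tᵢ,Tⱼ) = Cov(Xᵢ,Xⱼ); the off-diagonal part of the true-score variance is the same as above.
True-score variance = [0.79 + 0.60 + 0.58 + 0.93] + 4.46 = 2.9 + 4.46 = 7.36.
Reliability = 7.36 / 8.46 = 0.870.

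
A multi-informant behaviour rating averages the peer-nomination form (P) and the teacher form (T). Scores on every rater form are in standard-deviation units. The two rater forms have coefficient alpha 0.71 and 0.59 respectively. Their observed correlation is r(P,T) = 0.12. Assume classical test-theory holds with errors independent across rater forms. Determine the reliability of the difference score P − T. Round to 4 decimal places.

Var(P−T) = 1 + 1 − 2·0.12 = 2 − 0.24 = 1.76.
With uncorrelated errors the cross-covariances are all true-score covariance, so they carry over unchanged; only the diagonal terms shrink to ρᵢσᵢ².
True-score variance = [0.71 + 0.59] − 0.24 = 1.3 − 0.24 = 1.06.
Reliability = 1.06 / 1.76 = 0.6023.

0.6023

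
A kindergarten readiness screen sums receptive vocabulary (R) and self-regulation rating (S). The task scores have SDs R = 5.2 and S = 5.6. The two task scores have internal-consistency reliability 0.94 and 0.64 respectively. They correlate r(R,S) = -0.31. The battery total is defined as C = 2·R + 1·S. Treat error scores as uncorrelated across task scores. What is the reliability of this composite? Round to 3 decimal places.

Var(C) = 2²·5.2² + 5.6² + 2·[2·5.2·5.6·(-0.31)] = 139.52 − 36.1088 = 103.411.
With uncorrelated errors the cross-covariances are all true-score covariance, so they carry over unchanged; only the diagonal terms shrink to ρᵢσᵢ².
True-score variance = [2²·5.2²·0.94 + 5.6²·0.64] − 36.1088 = 121.741 − 36.1088 = 85.632.
Reliability = 85.632 / 103.411 = 0.828.

0.828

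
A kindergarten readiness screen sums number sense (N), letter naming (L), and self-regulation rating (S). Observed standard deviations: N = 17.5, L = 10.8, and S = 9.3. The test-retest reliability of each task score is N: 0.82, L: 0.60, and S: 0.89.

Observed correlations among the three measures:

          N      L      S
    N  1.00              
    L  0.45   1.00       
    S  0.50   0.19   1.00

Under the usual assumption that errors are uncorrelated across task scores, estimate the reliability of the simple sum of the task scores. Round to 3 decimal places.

0.874

Var(N+L+S) = 17.5² + 10.8² + 9.3² + 2·[17.5·10.8·0.45 + 17.5·9.3·0.50 + 10.8·9.3·0.19] = 509.38 + 371.017 = 880.397.
Because errors are independent across components, Cov(Tᵢ,Tⱼ) = Cov(Xᵢ,Xⱼ); the off-diagonal part of the true-score variance is the same as above.
True-score variance = [17.5²·0.82 + 10.8²·0.60 + 9.3²·0.89] + 371.017 = 398.085 + 371.017 = 769.102.
Reliability = 769.102 / 880.397 = 0.874.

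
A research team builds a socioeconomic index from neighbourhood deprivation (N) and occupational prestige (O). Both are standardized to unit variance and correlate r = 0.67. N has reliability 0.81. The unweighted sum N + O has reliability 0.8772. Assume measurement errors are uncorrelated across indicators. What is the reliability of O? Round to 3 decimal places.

Var(N+O) = 2 + 2·0.67 = 3.340.
True-score variance = ρ_N + ρ_O + 2·0.67, so 0.8772 = (0.81 + ρ_O + 1.34) / 3.340.
ρ_O = 0.8772·3.340 − 0.81 − 1.34 = 0.780.

0.780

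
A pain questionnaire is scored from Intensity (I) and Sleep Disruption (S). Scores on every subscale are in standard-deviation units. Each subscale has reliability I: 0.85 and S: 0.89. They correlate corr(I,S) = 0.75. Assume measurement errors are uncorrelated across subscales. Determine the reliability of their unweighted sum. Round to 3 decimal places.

Var(I+S) = 2 + 2·[0.75] = 2 + 1.5 = 3.5.
With uncorrelated errors the cross-covariances are all true-score covariance, so they carry over unchanged; only the diagonal terms shrink to ρᵢσᵢ².
True-score variance = [0.85 + 0.89] + 1.5 = 1.74 + 1.5 = 3.24.
Reliability = 3.24 / 3.5 = 0.926.

0.926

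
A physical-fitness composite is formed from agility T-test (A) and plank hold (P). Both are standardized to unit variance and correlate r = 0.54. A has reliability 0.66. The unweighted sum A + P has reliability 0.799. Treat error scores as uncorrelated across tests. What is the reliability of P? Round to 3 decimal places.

Var(A+P) = 2 + 2·0.54 = 3.080.
True-score variance = ρ_A + ρ_P + 2·0.54, so 0.799 = (0.66 + ρ_P + 1.08) / 3.080.
ρ_P = 0.799·3.080 − 0.66 − 1.08 = 0.721.

0.721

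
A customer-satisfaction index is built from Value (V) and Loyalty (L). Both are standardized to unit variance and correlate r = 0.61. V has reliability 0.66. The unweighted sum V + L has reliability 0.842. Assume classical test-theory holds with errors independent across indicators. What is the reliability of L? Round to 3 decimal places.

0.831

Var(V+L) = 2 + 2·0.61 = 3.220.
True-score variance = ρ_V + ρ_L + 2·0.61, so 0.842 = (0.66 + ρ_L + 1.22) / 3.220.
ρ_L = 0.842·3.220 − 0.66 − 1.22 = 0.831.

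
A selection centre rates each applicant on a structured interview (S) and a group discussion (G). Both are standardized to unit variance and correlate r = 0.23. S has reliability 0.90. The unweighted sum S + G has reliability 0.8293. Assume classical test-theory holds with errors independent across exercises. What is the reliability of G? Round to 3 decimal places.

Var(S+G) = 2 + 2·0.23 = 2.460.
True-score variance = ρ_S + ρ_G + 2·0.23, so 0.8293 = (0.90 + ρ_G + 0.46) / 2.460.
ρ_G = 0.8293·2.460 − 0.90 − 0.46 = 0.680.

0.680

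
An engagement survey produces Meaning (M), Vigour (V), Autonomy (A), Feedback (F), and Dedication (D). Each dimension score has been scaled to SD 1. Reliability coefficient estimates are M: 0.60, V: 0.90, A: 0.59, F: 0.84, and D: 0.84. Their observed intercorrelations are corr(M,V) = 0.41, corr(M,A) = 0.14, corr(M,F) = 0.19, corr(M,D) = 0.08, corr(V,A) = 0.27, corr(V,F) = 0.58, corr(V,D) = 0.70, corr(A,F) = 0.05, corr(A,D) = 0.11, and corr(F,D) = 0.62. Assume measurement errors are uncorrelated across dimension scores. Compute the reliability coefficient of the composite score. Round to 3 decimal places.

Var(M+V+A+F+D) = 5 + 2·[0.41 + 0.14 + 0.19 + 0.08 + 0.27 + 0.58 + 0.70 + 0.05 + 0.11 + 0.62] = 5 + 6.3 = 11.3.
Because errors are independent across components, Cov(Tᵢ,Tⱼ) = Cov(Xᵢ,Xⱼ); the off-diagonal part of the true-score variance is the same as above.
True-score variance = [0.60 + 0.90 + 0.59 + 0.84 + 0.84] + 6.3 = 3.77 + 6.3 = 10.07.
Reliability = 10.07 / 11.3 = 0.891.

0.891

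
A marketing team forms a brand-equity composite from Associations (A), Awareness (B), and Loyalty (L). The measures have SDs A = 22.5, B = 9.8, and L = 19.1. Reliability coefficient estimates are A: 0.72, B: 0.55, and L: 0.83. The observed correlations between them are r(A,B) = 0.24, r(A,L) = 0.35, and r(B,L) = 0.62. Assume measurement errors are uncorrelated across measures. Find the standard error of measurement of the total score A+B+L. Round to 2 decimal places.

Var(total) = 967.1 + 638.768 = 1605.87.
True-score variance = 720.114 + 638.768 = 1358.88, so reliability = 0.8462.
Error variance = 1605.87 − 1358.88 = 246.986; SEM = √246.986 = 15.72.

15.72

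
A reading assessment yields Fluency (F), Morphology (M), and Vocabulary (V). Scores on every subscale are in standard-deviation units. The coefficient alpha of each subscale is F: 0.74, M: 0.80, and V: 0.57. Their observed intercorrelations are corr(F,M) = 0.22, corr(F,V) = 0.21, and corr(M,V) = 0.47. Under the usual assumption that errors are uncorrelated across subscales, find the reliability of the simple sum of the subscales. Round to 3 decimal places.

Var(F+M+V) = 3 + 2·[0.22 + 0.21 + 0.47] = 3 + 1.8 = 4.8.
Because errors are independent across components, Cov(Tᵢ,Tⱼ) = Cov(Xᵢ,Xⱼ); the off-diagonal part of the true-score variance is the same as above.
True-score variance = [0.74 + 0.80 + 0.57] + 1.8 = 2.11 + 1.8 = 3.91.
Reliability = 3.91 / 4.8 = 0.815.

0.815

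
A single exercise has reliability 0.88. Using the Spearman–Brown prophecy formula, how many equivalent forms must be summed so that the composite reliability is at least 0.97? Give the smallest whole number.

k ≥ ρ*(1−ρ₁)/(ρ₁(1−ρ*)) = 0.97·0.12 / (0.88·0.03) = 4.409.
Smallest integer k = 5.

5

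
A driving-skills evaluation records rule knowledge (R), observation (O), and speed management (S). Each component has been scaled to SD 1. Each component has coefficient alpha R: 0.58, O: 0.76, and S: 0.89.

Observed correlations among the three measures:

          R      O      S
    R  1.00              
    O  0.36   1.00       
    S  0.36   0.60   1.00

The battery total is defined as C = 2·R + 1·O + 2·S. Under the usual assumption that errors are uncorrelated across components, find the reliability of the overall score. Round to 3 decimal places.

0.850

Var(C) = 2² + 1 + 2² + 2·[2·0.36 + 4·0.36 + 2·0.60] = 9 + 6.72 = 15.72.
Under uncorrelated errors the observed covariances equal the true-score covariances, so only the own-variance terms attenuate.
True-score variance = [2²·0.58 + 0.76 + 2²·0.89] + 6.72 = 6.64 + 6.72 = 13.36.
Reliability = 13.36 / 15.72 = 0.850.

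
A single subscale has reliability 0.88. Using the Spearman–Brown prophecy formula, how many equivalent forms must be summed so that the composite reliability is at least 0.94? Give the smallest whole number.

3

k ≥ ρ*(1−ρ₁)/(ρ₁(1−ρ*)) = 0.94·0.12 / (0.88·0.06) = 2.136.
Smallest integer k = 3.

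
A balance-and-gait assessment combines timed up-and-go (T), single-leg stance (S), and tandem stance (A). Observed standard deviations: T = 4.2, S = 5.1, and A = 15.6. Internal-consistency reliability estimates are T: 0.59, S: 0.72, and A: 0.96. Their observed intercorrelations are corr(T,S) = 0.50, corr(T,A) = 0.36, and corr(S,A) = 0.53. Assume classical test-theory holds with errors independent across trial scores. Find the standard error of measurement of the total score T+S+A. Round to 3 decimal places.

Var(total) = 287.01 + 152.928 = 439.938.
True-score variance = 262.76 + 152.928 = 415.688, so reliability = 0.9449.
Error variance = 439.938 − 415.688 = 24.2496; SEM = √24.2496 = 4.924.

4.924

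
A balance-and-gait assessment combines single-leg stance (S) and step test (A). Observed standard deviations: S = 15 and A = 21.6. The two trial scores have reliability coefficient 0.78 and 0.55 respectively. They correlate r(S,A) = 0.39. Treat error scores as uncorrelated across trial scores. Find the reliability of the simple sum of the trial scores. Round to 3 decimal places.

Var(S+A) = 15² + 21.6² + 2·[15·21.6·0.39] = 691.56 + 252.72 = 944.28.
With uncorrelated errors the cross-covariances are all true-score covariance, so they carry over unchanged; only the diagonal terms shrink to ρᵢσᵢ².
True-score variance = [15²·0.78 + 21.6²·0.55] + 252.72 = 432.108 + 252.72 = 684.828.
Reliability = 684.828 / 944.28 = 0.725.

0.725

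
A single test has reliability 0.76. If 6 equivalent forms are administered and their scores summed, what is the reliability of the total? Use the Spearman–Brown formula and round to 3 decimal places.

0.950

ρ_k = kρ / (1 + (k−1)ρ) = 6·0.76 / (1 + 5·0.76) = 4.560 / 4.800 = 0.950.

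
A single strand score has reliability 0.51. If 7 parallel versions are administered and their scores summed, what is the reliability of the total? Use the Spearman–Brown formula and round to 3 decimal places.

ρ_k = kρ / (1 + (k−1)ρ) = 7·0.51 / (1 + 6·0.51) = 3.570 / 4.060 = 0.879.

0.879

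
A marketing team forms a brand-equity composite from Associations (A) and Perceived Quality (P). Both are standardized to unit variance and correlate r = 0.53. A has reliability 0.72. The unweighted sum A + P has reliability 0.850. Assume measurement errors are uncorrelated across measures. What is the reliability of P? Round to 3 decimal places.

Var(A+P) = 2 + 2·0.53 = 3.060.
True-score variance = ρ_A + ρ_P + 2·0.53, so 0.850 = (0.72 + ρ_P + 1.06) / 3.060.
ρ_P = 0.850·3.060 − 0.72 − 1.06 = 0.821.

0.821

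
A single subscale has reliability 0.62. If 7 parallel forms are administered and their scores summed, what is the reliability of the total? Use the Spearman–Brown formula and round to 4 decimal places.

ρ_k = kρ / (1 + (k−1)ρ) = 7·0.62 / (1 + 6·0.62) = 4.340 / 4.720 = 0.9195.

0.9195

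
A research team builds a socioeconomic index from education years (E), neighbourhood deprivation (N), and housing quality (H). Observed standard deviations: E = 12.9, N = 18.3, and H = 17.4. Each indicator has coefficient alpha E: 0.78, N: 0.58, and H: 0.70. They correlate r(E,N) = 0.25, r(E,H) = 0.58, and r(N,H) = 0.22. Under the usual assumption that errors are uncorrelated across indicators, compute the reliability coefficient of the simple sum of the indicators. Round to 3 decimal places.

Var(E+N+H) = 12.9² + 18.3² + 17.4² + 2·[12.9·18.3·0.25 + 12.9·17.4·0.58 + 18.3·17.4·0.22] = 804.06 + 518.513 = 1322.57.
With uncorrelated errors the cross-covariances are all true-score covariance, so they carry over unchanged; only the diagonal terms shrink to ρᵢσᵢ².
True-score variance = [12.9²·0.78 + 18.3²·0.58 + 17.4²·0.70] + 518.513 = 535.968 + 518.513 = 1054.48.
Reliability = 1054.48 / 1322.57 = 0.797.

0.797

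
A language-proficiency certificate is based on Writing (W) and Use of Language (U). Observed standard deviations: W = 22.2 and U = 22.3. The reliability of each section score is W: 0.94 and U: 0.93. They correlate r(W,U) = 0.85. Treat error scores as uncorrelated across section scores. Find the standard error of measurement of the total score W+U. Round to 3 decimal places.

Var(total) = 990.13 + 841.602 = 1831.73.
True-score variance = 925.749 + 841.602 = 1767.35, so reliability = 0.9649.
Error variance = 1831.73 − 1767.35 = 64.3807; SEM = √64.3807 = 8.024.

8.024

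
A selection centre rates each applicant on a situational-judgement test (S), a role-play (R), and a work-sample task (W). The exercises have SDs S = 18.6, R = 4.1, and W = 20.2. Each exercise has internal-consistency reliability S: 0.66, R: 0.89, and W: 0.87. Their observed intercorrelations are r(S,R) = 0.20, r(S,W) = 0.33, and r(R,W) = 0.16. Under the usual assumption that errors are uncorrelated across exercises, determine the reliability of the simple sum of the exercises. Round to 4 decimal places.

0.8396

Var(S+R+W) = 18.6² + 4.1² + 20.2² + 2·[18.6·4.1·0.20 + 18.6·20.2·0.33 + 4.1·20.2·0.16] = 770.81 + 304.982 = 1075.79.
Under uncorrelated errors the observed covariances equal the true-score covariances, so only the own-variance terms attenuate.
True-score variance = [18.6²·0.66 + 4.1²·0.89 + 20.2²·0.87] + 304.982 = 598.289 + 304.982 = 903.271.
Reliability = 903.271 / 1075.79 = 0.8396.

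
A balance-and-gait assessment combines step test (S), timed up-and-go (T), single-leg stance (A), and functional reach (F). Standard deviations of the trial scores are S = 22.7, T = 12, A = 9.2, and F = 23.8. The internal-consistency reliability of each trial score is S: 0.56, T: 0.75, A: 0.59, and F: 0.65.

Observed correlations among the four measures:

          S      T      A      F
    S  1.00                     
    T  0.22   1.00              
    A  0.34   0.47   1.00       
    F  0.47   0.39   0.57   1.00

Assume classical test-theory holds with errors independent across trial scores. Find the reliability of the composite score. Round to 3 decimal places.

Var(S+T+A+F) = 22.7² + 12² + 9.2² + 23.8² + 2·[22.7·12·0.22 + 22.7·9.2·0.34 + 22.7·23.8·0.47 + 12·9.2·0.47 + 12·23.8·0.39 + 9.2·23.8·0.57] = 1310.37 + 1345.87 = 2656.24.
Under uncorrelated errors the observed covariances equal the true-score covariances, so only the own-variance terms attenuate.
True-score variance = [22.7²·0.56 + 12²·0.75 + 9.2²·0.59 + 23.8²·0.65] + 1345.87 = 814.686 + 1345.87 = 2160.56.
Reliability = 2160.56 / 2656.24 = 0.813.

0.813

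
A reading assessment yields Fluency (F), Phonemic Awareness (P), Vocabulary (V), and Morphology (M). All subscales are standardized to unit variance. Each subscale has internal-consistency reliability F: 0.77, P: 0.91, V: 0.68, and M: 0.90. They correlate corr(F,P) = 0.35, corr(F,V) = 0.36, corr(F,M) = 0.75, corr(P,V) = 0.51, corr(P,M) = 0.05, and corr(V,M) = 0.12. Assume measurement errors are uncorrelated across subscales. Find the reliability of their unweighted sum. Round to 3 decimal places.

Var(F+P+V+M) = 4 + 2·[0.35 + 0.36 + 0.75 + 0.51 + 0.05 + 0.12] = 4 + 4.28 = 8.28.
Because errors are independent across components, Cov(Tᵢ,Tⱼ) = Cov(Xᵢ,Xⱼ); the off-diagonal part of the true-score variance is the same as above.
True-score variance = [0.77 + 0.91 + 0.68 + 0.90] + 4.28 = 3.26 + 4.28 = 7.54.
Reliability = 7.54 / 8.28 = 0.911.

0.911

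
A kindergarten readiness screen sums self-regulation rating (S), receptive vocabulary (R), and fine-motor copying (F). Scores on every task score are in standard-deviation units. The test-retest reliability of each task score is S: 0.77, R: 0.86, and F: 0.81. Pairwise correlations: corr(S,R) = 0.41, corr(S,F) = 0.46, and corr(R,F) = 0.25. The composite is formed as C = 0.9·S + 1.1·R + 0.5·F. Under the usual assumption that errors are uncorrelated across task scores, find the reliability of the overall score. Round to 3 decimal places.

Var(C) = 0.9² + 1.1² + 0.5² + 2·[0.99·0.41 + 0.45·0.46 + 0.55·0.25] = 2.27 + 1.5008 = 3.7708.
Under uncorrelated errors the observed covariances equal the true-score covariances, so only the own-variance terms attenuate.
True-score variance = [0.9²·0.77 + 1.1²·0.86 + 0.5²·0.81] + 1.5008 = 1.8668 + 1.5008 = 3.3676.
Reliability = 3.3676 / 3.7708 = 0.893.

0.893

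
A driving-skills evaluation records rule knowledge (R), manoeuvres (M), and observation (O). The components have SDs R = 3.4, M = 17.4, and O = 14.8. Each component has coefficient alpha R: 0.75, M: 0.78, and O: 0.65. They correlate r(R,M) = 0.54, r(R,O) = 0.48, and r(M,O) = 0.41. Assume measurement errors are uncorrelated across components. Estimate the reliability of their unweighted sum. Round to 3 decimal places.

0.829

Var(R+M+O) = 3.4² + 17.4² + 14.8² + 2·[3.4·17.4·0.54 + 3.4·14.8·0.48 + 17.4·14.8·0.41] = 533.36 + 323.366 = 856.726.
With uncorrelated errors the cross-covariances are all true-score covariance, so they carry over unchanged; only the diagonal terms shrink to ρᵢσᵢ².
True-score variance = [3.4²·0.75 + 17.4²·0.78 + 14.8²·0.65] + 323.366 = 387.199 + 323.366 = 710.565.
Reliability = 710.565 / 856.726 = 0.829.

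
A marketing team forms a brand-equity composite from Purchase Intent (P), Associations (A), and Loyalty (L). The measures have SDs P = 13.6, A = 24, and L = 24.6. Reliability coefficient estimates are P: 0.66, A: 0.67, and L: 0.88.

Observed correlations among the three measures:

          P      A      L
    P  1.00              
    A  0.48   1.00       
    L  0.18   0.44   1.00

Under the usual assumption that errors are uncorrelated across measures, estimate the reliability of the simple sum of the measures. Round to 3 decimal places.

Var(P+A+L) = 13.6² + 24² + 24.6² + 2·[13.6·24·0.48 + 13.6·24.6·0.18 + 24·24.6·0.44] = 1366.12 + 953.338 = 2319.46.
With uncorrelated errors the cross-covariances are all true-score covariance, so they carry over unchanged; only the diagonal terms shrink to ρᵢσᵢ².
True-score variance = [13.6²·0.66 + 24²·0.67 + 24.6²·0.88] + 953.338 = 1040.53 + 953.338 = 1993.87.
Reliability = 1993.87 / 2319.46 = 0.860.

0.860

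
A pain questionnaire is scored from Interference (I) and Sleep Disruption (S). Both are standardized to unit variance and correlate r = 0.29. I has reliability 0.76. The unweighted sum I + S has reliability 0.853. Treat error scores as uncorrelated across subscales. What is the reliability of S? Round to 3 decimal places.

0.861

Var(I+S) = 2 + 2·0.29 = 2.580.
True-score variance = ρ_I + ρ_S + 2·0.29, so 0.853 = (0.76 + ρ_S + 0.58) / 2.580.
ρ_S = 0.853·2.580 − 0.76 − 0.58 = 0.861.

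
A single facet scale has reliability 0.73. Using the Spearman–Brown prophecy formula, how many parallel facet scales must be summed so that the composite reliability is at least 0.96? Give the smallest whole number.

k ≥ ρ*(1−ρ₁)/(ρ₁(1−ρ*)) = 0.96·0.27 / (0.73·0.04) = 8.877.
Smallest integer k = 9.

9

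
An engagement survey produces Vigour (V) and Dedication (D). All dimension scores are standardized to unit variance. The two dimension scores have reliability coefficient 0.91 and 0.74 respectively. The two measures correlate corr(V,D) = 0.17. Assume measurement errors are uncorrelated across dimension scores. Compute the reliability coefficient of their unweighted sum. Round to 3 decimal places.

Var(V+D) = 2 + 2·[0.17] = 2 + 0.34 = 2.34.
Because errors are independent across components, Cov(Tᵢ,Tⱼ) = Cov(Xᵢ,Xⱼ); the off-diagonal part of the true-score variance is the same as above.
True-score variance = [0.91 + 0.74] + 0.34 = 1.65 + 0.34 = 1.99.
Reliability = 1.99 / 2.34 = 0.850.

0.850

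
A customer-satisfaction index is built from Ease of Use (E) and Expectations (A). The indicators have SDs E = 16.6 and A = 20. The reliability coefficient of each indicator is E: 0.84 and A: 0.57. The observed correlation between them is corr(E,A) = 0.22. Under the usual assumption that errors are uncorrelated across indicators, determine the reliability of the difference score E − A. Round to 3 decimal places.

0.592

Var(E−A) = 16.6² + 20² − 2·16.6·20·0.22 = 675.56 − 146.08 = 529.48.
With uncorrelated errors the cross-covariances are all true-score covariance, so they carry over unchanged; only the diagonal terms shrink to ρᵢσᵢ².
True-score variance = [16.6²·0.84 + 20²·0.57] − 146.08 = 459.47 − 146.08 = 313.39.
Reliability = 313.39 / 529.48 = 0.592.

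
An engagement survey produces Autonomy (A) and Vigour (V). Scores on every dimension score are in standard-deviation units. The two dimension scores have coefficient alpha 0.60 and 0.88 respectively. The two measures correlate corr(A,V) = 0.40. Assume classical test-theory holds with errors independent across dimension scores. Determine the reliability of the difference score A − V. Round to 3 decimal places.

Var(A−V) = 1 + 1 − 2·0.40 = 2 − 0.8 = 1.2.
Under uncorrelated errors the observed covariances equal the true-score covariances, so only the own-variance terms attenuate.
True-score variance = [0.60 + 0.88] − 0.8 = 1.48 − 0.8 = 0.68.
Reliability = 0.68 / 1.2 = 0.567.

0.567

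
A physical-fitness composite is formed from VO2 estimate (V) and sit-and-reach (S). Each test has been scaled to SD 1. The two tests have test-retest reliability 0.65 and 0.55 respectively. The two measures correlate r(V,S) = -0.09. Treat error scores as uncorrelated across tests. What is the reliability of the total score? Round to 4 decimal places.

0.5604

Var(V+S) = 2 + 2·[(-0.09)] = 2 − 0.18 = 1.82.
Under uncorrelated errors the observed covariances equal the true-score covariances, so only the own-variance terms attenuate.
True-score variance = [0.65 + 0.55] − 0.18 = 1.2 − 0.18 = 1.02.
Reliability = 1.02 / 1.82 = 0.5604.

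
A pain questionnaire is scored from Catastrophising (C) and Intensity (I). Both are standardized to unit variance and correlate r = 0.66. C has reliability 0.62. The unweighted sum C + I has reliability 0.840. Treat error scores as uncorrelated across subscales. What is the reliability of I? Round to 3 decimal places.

0.849

Var(C+I) = 2 + 2·0.66 = 3.320.
True-score variance = ρ_C + ρ_I + 2·0.66, so 0.840 = (0.62 + ρ_I + 1.32) / 3.320.
ρ_I = 0.840·3.320 − 0.62 − 1.32 = 0.849.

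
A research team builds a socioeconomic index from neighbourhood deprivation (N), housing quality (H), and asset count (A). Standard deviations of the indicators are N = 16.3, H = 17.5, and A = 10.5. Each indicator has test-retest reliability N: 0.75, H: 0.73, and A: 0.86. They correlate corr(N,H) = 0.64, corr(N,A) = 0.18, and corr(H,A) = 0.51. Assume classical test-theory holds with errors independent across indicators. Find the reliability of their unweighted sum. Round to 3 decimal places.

Var(N+H+A) = 16.3² + 17.5² + 10.5² + 2·[16.3·17.5·0.64 + 16.3·10.5·0.18 + 17.5·10.5·0.51] = 682.19 + 614.159 = 1296.35.
Because errors are independent across components, Cov(Tᵢ,Tⱼ) = Cov(Xᵢ,Xⱼ); the off-diagonal part of the true-score variance is the same as above.
True-score variance = [16.3²·0.75 + 17.5²·0.73 + 10.5²·0.86] + 614.159 = 517.645 + 614.159 = 1131.8.
Reliability = 1131.8 / 1296.35 = 0.873.

0.873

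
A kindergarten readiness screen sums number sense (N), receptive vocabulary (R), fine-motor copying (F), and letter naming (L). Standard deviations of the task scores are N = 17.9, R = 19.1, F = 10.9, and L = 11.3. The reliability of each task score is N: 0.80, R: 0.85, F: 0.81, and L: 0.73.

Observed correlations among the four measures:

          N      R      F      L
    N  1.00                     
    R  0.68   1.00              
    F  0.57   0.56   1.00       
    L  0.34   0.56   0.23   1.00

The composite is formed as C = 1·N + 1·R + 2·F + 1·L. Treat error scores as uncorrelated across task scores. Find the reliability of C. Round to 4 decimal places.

Var(C) = 17.9² + 19.1² + 2²·10.9² + 11.3² + 2·[17.9·19.1·0.68 + 2·17.9·10.9·0.57 + 17.9·11.3·0.34 + 2·19.1·10.9·0.56 + 19.1·11.3·0.56 + 2·10.9·11.3·0.23] = 1288.15 + 1868.76 = 3156.91.
With uncorrelated errors the cross-covariances are all true-score covariance, so they carry over unchanged; only the diagonal terms shrink to ρᵢσᵢ².
True-score variance = [17.9²·0.80 + 19.1²·0.85 + 2²·10.9²·0.81 + 11.3²·0.73] + 1868.76 = 1044.57 + 1868.76 = 2913.33.
Reliability = 2913.33 / 3156.91 = 0.9228.

0.9228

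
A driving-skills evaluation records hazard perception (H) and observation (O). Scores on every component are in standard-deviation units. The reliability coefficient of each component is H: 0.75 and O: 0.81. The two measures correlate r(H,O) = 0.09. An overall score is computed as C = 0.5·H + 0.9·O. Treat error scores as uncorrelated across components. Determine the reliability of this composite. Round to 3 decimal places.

Var(C) = 0.5² + 0.9² + 2·[0.45·0.09] = 1.06 + 0.081 = 1.141.
With uncorrelated errors the cross-covariances are all true-score covariance, so they carry over unchanged; only the diagonal terms shrink to ρᵢσᵢ².
True-score variance = [0.5²·0.75 + 0.9²·0.81] + 0.081 = 0.8436 + 0.081 = 0.9246.
Reliability = 0.9246 / 1.141 = 0.810.

0.810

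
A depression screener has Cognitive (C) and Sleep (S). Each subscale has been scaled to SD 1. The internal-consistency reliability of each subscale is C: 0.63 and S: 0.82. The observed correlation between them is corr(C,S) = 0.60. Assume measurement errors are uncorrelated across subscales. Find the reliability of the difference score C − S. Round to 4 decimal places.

Var(C−S) = 1 + 1 − 2·0.60 = 2 − 1.2 = 0.8.
Because errors are independent across components, Cov(Tᵢ,Tⱼ) = Cov(Xᵢ,Xⱼ); the off-diagonal part of the true-score variance is the same as above.
True-score variance = [0.63 + 0.82] − 1.2 = 1.45 − 1.2 = 0.25.
Reliability = 0.25 / 0.8 = 0.3125.

0.3125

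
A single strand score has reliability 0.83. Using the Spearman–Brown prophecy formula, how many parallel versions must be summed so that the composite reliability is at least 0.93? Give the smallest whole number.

3

k ≥ ρ*(1−ρ₁)/(ρ₁(1−ρ*)) = 0.93·0.17 / (0.83·0.07) = 2.721.
Smallest integer k = 3.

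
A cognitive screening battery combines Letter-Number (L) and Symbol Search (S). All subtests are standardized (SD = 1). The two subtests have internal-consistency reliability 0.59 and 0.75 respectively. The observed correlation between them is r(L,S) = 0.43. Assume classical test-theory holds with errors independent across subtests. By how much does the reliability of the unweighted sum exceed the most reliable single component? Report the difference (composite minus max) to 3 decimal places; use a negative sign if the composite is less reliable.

Var(sum) = 2 + 0.86 = 2.86; true-score variance = 1.34 + 0.86 = 2.2; composite reliability = 0.7692.
Max component reliability = 0.7500.
Difference = 0.7692 − 0.7500 = 0.019.

0.019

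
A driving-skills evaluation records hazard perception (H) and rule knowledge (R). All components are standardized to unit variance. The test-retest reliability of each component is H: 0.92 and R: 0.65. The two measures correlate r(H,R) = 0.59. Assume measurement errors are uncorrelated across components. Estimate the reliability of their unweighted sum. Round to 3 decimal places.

0.865

Var(H+R) = 2 + 2·[0.59] = 2 + 1.18 = 3.18.
Under uncorrelated errors the observed covariances equal the true-score covariances, so only the own-variance terms attenuate.
True-score variance = [0.92 + 0.65] + 1.18 = 1.57 + 1.18 = 2.75.
Reliability = 2.75 / 3.18 = 0.865.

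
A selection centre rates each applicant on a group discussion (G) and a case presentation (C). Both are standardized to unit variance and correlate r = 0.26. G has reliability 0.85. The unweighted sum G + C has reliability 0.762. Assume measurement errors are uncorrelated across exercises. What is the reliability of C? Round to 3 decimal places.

Var(G+C) = 2 + 2·0.26 = 2.520.
True-score variance = ρ_G + ρ_C + 2·0.26, so 0.762 = (0.85 + ρ_C + 0.52) / 2.520.
ρ_C = 0.762·2.520 − 0.85 − 0.52 = 0.550.

0.550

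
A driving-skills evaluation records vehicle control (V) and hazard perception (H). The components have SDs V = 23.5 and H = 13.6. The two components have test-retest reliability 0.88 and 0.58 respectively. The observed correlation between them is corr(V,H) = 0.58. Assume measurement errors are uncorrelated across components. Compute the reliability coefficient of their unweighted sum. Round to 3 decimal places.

0.870

Var(V+H) = 23.5² + 13.6² + 2·[23.5·13.6·0.58] = 737.21 + 370.736 = 1107.95.
With uncorrelated errors the cross-covariances are all true-score covariance, so they carry over unchanged; only the diagonal terms shrink to ρᵢσᵢ².
True-score variance = [23.5²·0.88 + 13.6²·0.58] + 370.736 = 593.257 + 370.736 = 963.993.
Reliability = 963.993 / 1107.95 = 0.870.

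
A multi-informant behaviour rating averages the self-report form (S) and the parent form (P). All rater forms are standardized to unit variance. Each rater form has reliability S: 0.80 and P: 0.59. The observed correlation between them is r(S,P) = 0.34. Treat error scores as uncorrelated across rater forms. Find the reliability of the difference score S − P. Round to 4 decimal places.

0.5379

Var(S−P) = 1 + 1 − 2·0.34 = 2 − 0.68 = 1.32.
Under uncorrelated errors the observed covariances equal the true-score covariances, so only the own-variance terms attenuate.
True-score variance = [0.80 + 0.59] − 0.68 = 1.39 − 0.68 = 0.71.
Reliability = 0.71 / 1.32 = 0.5379.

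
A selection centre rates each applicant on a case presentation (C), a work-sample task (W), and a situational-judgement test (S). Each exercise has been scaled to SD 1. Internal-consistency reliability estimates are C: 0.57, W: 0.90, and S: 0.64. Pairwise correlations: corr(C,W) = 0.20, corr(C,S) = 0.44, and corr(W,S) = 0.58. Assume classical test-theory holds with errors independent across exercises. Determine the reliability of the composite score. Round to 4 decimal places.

Var(C+W+S) = 3 + 2·[0.20 + 0.44 + 0.58] = 3 + 2.44 = 5.44.
Under uncorrelated errors the observed covariances equal the true-score covariances, so only the own-variance terms attenuate.
True-score variance = [0.57 + 0.90 + 0.64] + 2.44 = 2.11 + 2.44 = 4.55.
Reliability = 4.55 / 5.44 = 0.8364.

0.8364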